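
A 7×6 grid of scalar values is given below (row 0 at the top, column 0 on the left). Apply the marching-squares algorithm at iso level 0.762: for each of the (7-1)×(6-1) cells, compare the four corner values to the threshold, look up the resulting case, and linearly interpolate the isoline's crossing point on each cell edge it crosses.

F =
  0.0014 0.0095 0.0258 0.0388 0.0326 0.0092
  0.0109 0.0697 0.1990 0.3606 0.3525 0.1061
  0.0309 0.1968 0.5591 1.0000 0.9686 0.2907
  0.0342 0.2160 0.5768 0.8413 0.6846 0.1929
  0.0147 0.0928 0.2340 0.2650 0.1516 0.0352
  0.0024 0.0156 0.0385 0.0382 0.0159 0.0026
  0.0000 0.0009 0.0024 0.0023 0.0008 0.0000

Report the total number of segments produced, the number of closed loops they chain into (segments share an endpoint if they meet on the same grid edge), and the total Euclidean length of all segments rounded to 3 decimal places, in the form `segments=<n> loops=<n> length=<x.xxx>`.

cell (1,2): code 0100 → (1.628,3.000)–(2.000,2.460)
cell (1,3): code 1100 → (1.665,4.000)–(1.628,3.000)
cell (1,4): code 1000 → (2.000,4.305)–(1.665,4.000)
cell (2,2): code 0110 → (2.000,2.460)–(3.000,2.700)
cell (2,3): code 1011 → (3.000,3.506)–(2.727,4.000)
cell (2,4): code 0001 → (2.727,4.000)–(2.000,4.305)
cell (3,2): code 0010 → (3.000,2.700)–(3.138,3.000)
cell (3,3): code 0001 → (3.138,3.000)–(3.000,3.506)
total: 8 segments, chained into 1 closed loop(s), length Σ = 5.345086

segments=8 loops=1 length=5.345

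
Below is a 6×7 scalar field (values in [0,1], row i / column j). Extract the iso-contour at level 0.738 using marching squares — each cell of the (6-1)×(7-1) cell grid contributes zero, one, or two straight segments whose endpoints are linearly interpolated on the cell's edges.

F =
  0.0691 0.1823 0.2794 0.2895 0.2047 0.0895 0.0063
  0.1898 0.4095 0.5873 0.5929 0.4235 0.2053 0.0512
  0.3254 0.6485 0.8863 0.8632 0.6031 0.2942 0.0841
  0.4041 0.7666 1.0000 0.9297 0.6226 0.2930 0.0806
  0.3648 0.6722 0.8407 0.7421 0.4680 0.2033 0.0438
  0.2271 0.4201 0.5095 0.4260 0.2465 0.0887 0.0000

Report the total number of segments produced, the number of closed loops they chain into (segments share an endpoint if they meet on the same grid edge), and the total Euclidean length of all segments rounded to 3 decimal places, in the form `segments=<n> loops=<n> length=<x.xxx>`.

segments=12 loops=1 length=8.606

cell (1,1): code 0100 → (1.504,2.000)–(2.000,1.376)
cell (1,2): code 1100 → (1.537,3.000)–(1.504,2.000)
cell (1,3): code 1000 → (2.000,3.481)–(1.537,3.000)
cell (2,0): code 0100 → (2.758,1.000)–(3.000,0.921)
cell (2,1): code 1110 → (2.000,1.376)–(2.758,1.000)
cell (2,3): code 1001 → (3.000,3.624)–(2.000,3.481)
cell (3,0): code 0010 → (3.000,0.921)–(3.303,1.000)
cell (3,1): code 0111 → (3.303,1.000)–(4.000,1.391)
cell (3,3): code 1001 → (4.000,3.015)–(3.000,3.624)
cell (4,1): code 0010 → (4.000,1.391)–(4.310,2.000)
cell (4,2): code 0011 → (4.310,2.000)–(4.013,3.000)
cell (4,3): code 0001 → (4.013,3.000)–(4.000,3.015)
total: 12 segments, chained into 1 closed loop(s), length Σ = 8.606237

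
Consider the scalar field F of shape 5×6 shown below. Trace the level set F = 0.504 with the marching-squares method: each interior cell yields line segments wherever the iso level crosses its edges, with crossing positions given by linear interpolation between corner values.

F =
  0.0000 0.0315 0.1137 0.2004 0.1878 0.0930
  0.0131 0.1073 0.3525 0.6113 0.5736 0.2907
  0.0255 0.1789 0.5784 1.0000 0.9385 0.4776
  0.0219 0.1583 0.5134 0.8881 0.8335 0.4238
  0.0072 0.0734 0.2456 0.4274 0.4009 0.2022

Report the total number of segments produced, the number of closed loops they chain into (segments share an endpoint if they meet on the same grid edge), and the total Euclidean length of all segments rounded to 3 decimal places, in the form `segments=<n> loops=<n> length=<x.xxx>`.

segments=12 loops=1 length=9.742

cell (0,2): code 0100 → (0.739,3.000)–(1.000,2.585)
cell (0,3): code 1100 → (0.820,4.000)–(0.739,3.000)
cell (0,4): code 1000 → (1.000,4.246)–(0.820,4.000)
cell (1,1): code 0100 → (1.671,2.000)–(2.000,1.814)
cell (1,2): code 1110 → (1.000,2.585)–(1.671,2.000)
cell (1,4): code 1001 → (2.000,4.943)–(1.000,4.246)
cell (2,1): code 0110 → (2.000,1.814)–(3.000,1.974)
cell (2,4): code 1001 → (3.000,4.804)–(2.000,4.943)
cell (3,1): code 0010 → (3.000,1.974)–(3.035,2.000)
cell (3,2): code 0011 → (3.035,2.000)–(3.834,3.000)
cell (3,3): code 0011 → (3.834,3.000)–(3.762,4.000)
cell (3,4): code 0001 → (3.762,4.000)–(3.000,4.804)
total: 12 segments, chained into 1 closed loop(s), length Σ = 9.741876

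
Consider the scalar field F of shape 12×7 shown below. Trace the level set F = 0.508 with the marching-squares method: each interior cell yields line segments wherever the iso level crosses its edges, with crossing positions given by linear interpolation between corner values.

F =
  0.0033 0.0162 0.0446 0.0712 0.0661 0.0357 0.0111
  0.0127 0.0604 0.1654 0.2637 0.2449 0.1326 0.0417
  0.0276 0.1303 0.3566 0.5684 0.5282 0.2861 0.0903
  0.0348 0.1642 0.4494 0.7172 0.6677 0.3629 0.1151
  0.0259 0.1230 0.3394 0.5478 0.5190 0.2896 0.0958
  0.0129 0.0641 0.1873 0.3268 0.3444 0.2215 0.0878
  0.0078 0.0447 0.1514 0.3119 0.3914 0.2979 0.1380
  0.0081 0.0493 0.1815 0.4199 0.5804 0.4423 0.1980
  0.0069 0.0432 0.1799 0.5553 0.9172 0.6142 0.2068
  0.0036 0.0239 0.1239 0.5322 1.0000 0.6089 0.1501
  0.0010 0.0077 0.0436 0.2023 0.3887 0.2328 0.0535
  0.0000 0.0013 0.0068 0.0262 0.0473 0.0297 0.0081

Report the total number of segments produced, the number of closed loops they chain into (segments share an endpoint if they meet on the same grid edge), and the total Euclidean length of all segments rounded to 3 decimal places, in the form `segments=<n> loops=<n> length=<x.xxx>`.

segments=22 loops=2 length=15.854

cell (1,2): code 0100 → (1.802,3.000)–(2.000,2.715)
cell (1,3): code 1100 → (1.929,4.000)–(1.802,3.000)
cell (1,4): code 1000 → (2.000,4.083)–(1.929,4.000)
cell (2,2): code 0110 → (2.000,2.715)–(3.000,2.219)
cell (2,4): code 1001 → (3.000,4.524)–(2.000,4.083)
cell (3,2): code 0110 → (3.000,2.219)–(4.000,2.809)
cell (3,4): code 1001 → (4.000,4.048)–(3.000,4.524)
cell (4,2): code 0010 → (4.000,2.809)–(4.180,3.000)
cell (4,3): code 0011 → (4.180,3.000)–(4.063,4.000)
cell (4,4): code 0001 → (4.063,4.000)–(4.000,4.048)
cell (6,3): code 0100 → (6.617,4.000)–(7.000,3.549)
cell (6,4): code 1000 → (7.000,4.524)–(6.617,4.000)
cell (7,2): code 0100 → (7.651,3.000)–(8.000,2.874)
cell (7,3): code 1110 → (7.000,3.549)–(7.651,3.000)
cell (7,4): code 1101 → (7.382,5.000)–(7.000,4.524)
cell (7,5): code 1000 → (8.000,5.261)–(7.382,5.000)
cell (8,2): code 0110 → (8.000,2.874)–(9.000,2.941)
cell (8,5): code 1001 → (9.000,5.220)–(8.000,5.261)
cell (9,2): code 0010 → (9.000,2.941)–(9.073,3.000)
cell (9,3): code 0011 → (9.073,3.000)–(9.805,4.000)
cell (9,4): code 0011 → (9.805,4.000)–(9.268,5.000)
cell (9,5): code 0001 → (9.268,5.000)–(9.000,5.220)
total: 22 segments, chained into 2 closed loop(s), length Σ = 15.853878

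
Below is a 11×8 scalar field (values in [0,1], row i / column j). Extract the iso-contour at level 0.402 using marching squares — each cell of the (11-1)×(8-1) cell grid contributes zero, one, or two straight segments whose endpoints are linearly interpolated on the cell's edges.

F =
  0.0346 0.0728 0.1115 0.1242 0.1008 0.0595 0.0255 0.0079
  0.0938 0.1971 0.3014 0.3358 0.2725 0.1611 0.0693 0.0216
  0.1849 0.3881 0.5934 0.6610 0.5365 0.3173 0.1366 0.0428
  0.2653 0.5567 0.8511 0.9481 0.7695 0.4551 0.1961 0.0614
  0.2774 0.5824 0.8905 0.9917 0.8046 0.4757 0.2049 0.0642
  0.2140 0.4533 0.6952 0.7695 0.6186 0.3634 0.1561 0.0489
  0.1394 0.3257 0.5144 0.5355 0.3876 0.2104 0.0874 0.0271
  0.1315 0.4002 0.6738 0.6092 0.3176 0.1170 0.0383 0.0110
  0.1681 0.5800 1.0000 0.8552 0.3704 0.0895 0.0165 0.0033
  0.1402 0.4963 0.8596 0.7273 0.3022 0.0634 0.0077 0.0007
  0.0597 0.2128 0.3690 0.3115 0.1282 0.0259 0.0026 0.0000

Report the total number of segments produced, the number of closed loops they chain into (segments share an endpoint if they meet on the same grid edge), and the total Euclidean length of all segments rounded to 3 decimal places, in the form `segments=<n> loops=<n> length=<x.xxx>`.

segments=28 loops=1 length=22.970

cell (1,1): code 0100 → (1.345,2.000)–(2.000,1.068)
cell (1,2): code 1100 → (1.204,3.000)–(1.345,2.000)
cell (1,3): code 1100 → (1.491,4.000)–(1.204,3.000)
cell (1,4): code 1000 → (2.000,4.614)–(1.491,4.000)
cell (2,0): code 0100 → (2.082,1.000)–(3.000,0.469)
cell (2,1): code 1110 → (2.000,1.068)–(2.082,1.000)
cell (2,4): code 1101 → (2.615,5.000)–(2.000,4.614)
cell (2,5): code 1000 → (3.000,5.205)–(2.615,5.000)
cell (3,0): code 0110 → (3.000,0.469)–(4.000,0.409)
cell (3,5): code 1001 → (4.000,5.272)–(3.000,5.205)
cell (4,0): code 0110 → (4.000,0.409)–(5.000,0.786)
cell (4,4): code 1011 → (5.000,4.849)–(4.656,5.000)
cell (4,5): code 0001 → (4.656,5.000)–(4.000,5.272)
cell (5,0): code 0010 → (5.000,0.786)–(5.402,1.000)
cell (5,1): code 0111 → (5.402,1.000)–(6.000,1.404)
cell (5,3): code 1011 → (6.000,3.903)–(5.938,4.000)
cell (5,4): code 0001 → (5.938,4.000)–(5.000,4.849)
cell (6,1): code 0110 → (6.000,1.404)–(7.000,1.007)
cell (6,3): code 1001 → (7.000,3.711)–(6.000,3.903)
cell (7,0): code 0100 → (7.010,1.000)–(8.000,0.568)
cell (7,1): code 1110 → (7.000,1.007)–(7.010,1.000)
cell (7,3): code 1001 → (8.000,3.935)–(7.000,3.711)
cell (8,0): code 0110 → (8.000,0.568)–(9.000,0.735)
cell (8,3): code 1001 → (9.000,3.765)–(8.000,3.935)
cell (9,0): code 0010 → (9.000,0.735)–(9.333,1.000)
cell (9,1): code 0011 → (9.333,1.000)–(9.933,2.000)
cell (9,2): code 0011 → (9.933,2.000)–(9.782,3.000)
cell (9,3): code 0001 → (9.782,3.000)–(9.000,3.765)
total: 28 segments, chained into 1 closed loop(s), length Σ = 22.970054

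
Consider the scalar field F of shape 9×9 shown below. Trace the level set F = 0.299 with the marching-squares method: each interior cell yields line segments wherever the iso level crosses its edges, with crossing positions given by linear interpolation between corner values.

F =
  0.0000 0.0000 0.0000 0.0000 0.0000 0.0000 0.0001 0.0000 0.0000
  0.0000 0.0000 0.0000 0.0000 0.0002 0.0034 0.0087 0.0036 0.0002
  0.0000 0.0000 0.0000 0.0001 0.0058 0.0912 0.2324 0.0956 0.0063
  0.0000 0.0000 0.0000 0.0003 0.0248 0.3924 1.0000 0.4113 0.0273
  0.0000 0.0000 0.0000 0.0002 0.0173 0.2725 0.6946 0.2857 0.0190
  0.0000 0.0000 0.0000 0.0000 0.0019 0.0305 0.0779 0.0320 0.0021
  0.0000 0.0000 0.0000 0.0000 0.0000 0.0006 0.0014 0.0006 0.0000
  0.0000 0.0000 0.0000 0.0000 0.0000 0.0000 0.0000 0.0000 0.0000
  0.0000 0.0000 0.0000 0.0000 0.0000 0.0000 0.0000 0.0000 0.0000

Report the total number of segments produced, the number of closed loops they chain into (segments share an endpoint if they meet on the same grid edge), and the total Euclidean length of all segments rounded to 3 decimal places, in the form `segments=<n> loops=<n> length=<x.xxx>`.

cell (2,4): code 0100 → (2.690,5.000)–(3.000,4.746)
cell (2,5): code 1100 → (2.087,6.000)–(2.690,5.000)
cell (2,6): code 1100 → (2.644,7.000)–(2.087,6.000)
cell (2,7): code 1000 → (3.000,7.292)–(2.644,7.000)
cell (3,4): code 0010 → (3.000,4.746)–(3.779,5.000)
cell (3,5): code 0111 → (3.779,5.000)–(4.000,5.063)
cell (3,6): code 1011 → (4.000,6.967)–(3.894,7.000)
cell (3,7): code 0001 → (3.894,7.000)–(3.000,7.292)
cell (4,5): code 0010 → (4.000,5.063)–(4.641,6.000)
cell (4,6): code 0001 → (4.641,6.000)–(4.000,6.967)
total: 10 segments, chained into 1 closed loop(s), length Σ = 7.571291

segments=10 loops=1 length=7.571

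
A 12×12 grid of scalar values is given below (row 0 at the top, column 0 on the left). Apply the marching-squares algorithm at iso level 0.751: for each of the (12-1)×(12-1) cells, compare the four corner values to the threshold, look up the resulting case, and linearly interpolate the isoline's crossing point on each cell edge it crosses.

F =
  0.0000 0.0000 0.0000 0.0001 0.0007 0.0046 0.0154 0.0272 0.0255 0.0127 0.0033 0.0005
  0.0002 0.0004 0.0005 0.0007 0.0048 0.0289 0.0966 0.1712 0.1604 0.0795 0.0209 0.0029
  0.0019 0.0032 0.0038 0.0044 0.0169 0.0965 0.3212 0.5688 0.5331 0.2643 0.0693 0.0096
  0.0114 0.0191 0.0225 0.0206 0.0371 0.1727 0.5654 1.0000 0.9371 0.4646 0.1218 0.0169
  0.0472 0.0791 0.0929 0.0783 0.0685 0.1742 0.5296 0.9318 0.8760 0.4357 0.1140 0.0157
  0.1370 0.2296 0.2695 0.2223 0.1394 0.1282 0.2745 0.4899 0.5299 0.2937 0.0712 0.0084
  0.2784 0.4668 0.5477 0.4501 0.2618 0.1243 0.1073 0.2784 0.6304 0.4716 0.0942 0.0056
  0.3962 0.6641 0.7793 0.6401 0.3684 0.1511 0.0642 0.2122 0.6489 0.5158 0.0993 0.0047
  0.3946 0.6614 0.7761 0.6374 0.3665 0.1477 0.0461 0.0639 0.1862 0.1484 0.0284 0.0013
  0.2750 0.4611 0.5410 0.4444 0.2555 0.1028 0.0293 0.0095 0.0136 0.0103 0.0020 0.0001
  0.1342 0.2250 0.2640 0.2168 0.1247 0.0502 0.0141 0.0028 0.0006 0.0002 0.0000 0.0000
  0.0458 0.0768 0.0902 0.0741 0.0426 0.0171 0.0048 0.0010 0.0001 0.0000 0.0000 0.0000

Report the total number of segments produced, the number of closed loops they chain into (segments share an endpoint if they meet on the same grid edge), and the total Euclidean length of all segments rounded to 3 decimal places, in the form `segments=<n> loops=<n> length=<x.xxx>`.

segments=14 loops=2 length=9.474

cell (2,6): code 0100 → (2.423,7.000)–(3.000,6.427)
cell (2,7): code 1100 → (2.539,8.000)–(2.423,7.000)
cell (2,8): code 1000 → (3.000,8.394)–(2.539,8.000)
cell (3,6): code 0110 → (3.000,6.427)–(4.000,6.550)
cell (3,8): code 1001 → (4.000,8.284)–(3.000,8.394)
cell (4,6): code 0010 → (4.000,6.550)–(4.409,7.000)
cell (4,7): code 0011 → (4.409,7.000)–(4.361,8.000)
cell (4,8): code 0001 → (4.361,8.000)–(4.000,8.284)
cell (6,1): code 0100 → (6.878,2.000)–(7.000,1.754)
cell (6,2): code 1000 → (7.000,2.203)–(6.878,2.000)
cell (7,1): code 0110 → (7.000,1.754)–(8.000,1.781)
cell (7,2): code 1001 → (8.000,2.181)–(7.000,2.203)
cell (8,1): code 0010 → (8.000,1.781)–(8.107,2.000)
cell (8,2): code 0001 → (8.107,2.000)–(8.000,2.181)
total: 14 segments, chained into 2 closed loop(s), length Σ = 9.474108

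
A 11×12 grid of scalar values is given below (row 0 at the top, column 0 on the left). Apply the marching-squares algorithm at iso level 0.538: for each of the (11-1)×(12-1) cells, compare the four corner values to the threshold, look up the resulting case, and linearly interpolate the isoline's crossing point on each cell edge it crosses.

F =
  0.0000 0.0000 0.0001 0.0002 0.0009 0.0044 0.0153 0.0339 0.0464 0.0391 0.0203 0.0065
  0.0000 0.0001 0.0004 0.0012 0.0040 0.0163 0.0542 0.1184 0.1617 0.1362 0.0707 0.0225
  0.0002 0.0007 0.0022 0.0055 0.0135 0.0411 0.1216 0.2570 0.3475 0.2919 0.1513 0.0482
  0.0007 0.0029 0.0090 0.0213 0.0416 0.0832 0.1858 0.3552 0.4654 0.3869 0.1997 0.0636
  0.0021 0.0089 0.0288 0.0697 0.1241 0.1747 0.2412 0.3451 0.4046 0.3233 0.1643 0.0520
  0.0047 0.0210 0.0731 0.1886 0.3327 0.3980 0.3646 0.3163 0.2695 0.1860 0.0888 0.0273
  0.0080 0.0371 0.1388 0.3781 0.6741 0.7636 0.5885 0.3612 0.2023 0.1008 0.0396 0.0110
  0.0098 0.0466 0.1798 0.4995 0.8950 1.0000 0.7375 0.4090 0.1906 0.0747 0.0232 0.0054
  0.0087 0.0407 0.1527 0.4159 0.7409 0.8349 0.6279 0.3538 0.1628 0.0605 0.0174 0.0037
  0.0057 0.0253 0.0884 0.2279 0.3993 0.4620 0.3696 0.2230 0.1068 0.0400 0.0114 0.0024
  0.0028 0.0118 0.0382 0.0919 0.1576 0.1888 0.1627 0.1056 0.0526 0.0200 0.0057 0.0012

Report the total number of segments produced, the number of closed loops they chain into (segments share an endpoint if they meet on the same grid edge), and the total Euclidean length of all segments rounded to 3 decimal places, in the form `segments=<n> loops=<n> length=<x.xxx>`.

segments=12 loops=1 length=10.720

cell (5,3): code 0100 → (5.601,4.000)–(6.000,3.540)
cell (5,4): code 1100 → (5.383,5.000)–(5.601,4.000)
cell (5,5): code 1100 → (5.774,6.000)–(5.383,5.000)
cell (5,6): code 1000 → (6.000,6.222)–(5.774,6.000)
cell (6,3): code 0110 → (6.000,3.540)–(7.000,3.097)
cell (6,6): code 1001 → (7.000,6.607)–(6.000,6.222)
cell (7,3): code 0110 → (7.000,3.097)–(8.000,3.376)
cell (7,6): code 1001 → (8.000,6.328)–(7.000,6.607)
cell (8,3): code 0010 → (8.000,3.376)–(8.594,4.000)
cell (8,4): code 0011 → (8.594,4.000)–(8.796,5.000)
cell (8,5): code 0011 → (8.796,5.000)–(8.348,6.000)
cell (8,6): code 0001 → (8.348,6.000)–(8.000,6.328)
total: 12 segments, chained into 1 closed loop(s), length Σ = 10.720226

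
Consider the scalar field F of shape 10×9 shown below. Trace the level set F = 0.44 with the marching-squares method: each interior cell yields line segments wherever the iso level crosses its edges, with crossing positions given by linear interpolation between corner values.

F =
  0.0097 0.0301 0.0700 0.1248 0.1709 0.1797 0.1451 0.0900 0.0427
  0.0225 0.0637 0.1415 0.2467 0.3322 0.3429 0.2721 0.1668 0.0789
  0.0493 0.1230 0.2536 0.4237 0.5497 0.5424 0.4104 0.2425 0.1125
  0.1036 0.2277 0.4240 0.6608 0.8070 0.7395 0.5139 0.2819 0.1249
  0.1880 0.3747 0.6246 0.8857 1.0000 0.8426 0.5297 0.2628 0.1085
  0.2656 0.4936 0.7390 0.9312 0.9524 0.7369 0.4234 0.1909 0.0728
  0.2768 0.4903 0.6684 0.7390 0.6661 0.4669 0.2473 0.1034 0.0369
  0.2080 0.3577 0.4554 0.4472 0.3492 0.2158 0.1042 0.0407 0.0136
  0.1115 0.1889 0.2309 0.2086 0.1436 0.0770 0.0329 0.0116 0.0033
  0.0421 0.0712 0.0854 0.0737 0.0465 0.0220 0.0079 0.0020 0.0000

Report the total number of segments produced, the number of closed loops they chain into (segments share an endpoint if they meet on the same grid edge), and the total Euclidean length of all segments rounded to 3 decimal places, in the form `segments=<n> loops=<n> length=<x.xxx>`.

cell (1,3): code 0100 → (1.496,4.000)–(2.000,3.129)
cell (1,4): code 1100 → (1.487,5.000)–(1.496,4.000)
cell (1,5): code 1000 → (2.000,5.776)–(1.487,5.000)
cell (2,2): code 0100 → (2.069,3.000)–(3.000,2.068)
cell (2,3): code 1110 → (2.000,3.129)–(2.069,3.000)
cell (2,5): code 1101 → (2.286,6.000)–(2.000,5.776)
cell (2,6): code 1000 → (3.000,6.319)–(2.286,6.000)
cell (3,1): code 0100 → (3.080,2.000)–(4.000,1.261)
cell (3,2): code 1110 → (3.000,2.068)–(3.080,2.000)
cell (3,6): code 1001 → (4.000,6.336)–(3.000,6.319)
cell (4,0): code 0100 → (4.549,1.000)–(5.000,0.765)
cell (4,1): code 1110 → (4.000,1.261)–(4.549,1.000)
cell (4,5): code 1011 → (5.000,5.947)–(4.844,6.000)
cell (4,6): code 0001 → (4.844,6.000)–(4.000,6.336)
cell (5,0): code 0110 → (5.000,0.765)–(6.000,0.764)
cell (5,5): code 1001 → (6.000,5.122)–(5.000,5.947)
cell (6,0): code 0010 → (6.000,0.764)–(6.379,1.000)
cell (6,1): code 0111 → (6.379,1.000)–(7.000,1.842)
cell (6,3): code 1011 → (7.000,3.073)–(6.713,4.000)
cell (6,4): code 0011 → (6.713,4.000)–(6.107,5.000)
cell (6,5): code 0001 → (6.107,5.000)–(6.000,5.122)
cell (7,1): code 0010 → (7.000,1.842)–(7.069,2.000)
cell (7,2): code 0011 → (7.069,2.000)–(7.030,3.000)
cell (7,3): code 0001 → (7.030,3.000)–(7.000,3.073)
total: 24 segments, chained into 1 closed loop(s), length Σ = 17.363612

segments=24 loops=1 length=17.364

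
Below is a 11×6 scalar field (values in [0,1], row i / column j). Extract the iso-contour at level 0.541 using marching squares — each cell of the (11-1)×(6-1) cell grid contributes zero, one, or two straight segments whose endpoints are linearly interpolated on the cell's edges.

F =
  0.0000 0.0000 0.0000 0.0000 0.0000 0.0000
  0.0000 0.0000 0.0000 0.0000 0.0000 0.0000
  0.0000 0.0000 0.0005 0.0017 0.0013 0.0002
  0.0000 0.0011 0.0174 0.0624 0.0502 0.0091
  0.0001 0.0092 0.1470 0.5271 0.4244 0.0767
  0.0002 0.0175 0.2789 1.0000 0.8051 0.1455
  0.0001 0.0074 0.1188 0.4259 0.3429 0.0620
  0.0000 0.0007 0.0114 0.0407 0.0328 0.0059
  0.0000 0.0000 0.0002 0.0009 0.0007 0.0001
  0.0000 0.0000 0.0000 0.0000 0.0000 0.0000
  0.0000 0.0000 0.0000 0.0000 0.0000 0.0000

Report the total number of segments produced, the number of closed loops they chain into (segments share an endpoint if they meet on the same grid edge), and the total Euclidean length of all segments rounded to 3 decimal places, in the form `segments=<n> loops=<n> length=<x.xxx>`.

cell (4,2): code 0100 → (4.029,3.000)–(5.000,2.363)
cell (4,3): code 1100 → (4.306,4.000)–(4.029,3.000)
cell (4,4): code 1000 → (5.000,4.400)–(4.306,4.000)
cell (5,2): code 0010 → (5.000,2.363)–(5.800,3.000)
cell (5,3): code 0011 → (5.800,3.000)–(5.571,4.000)
cell (5,4): code 0001 → (5.571,4.000)–(5.000,4.400)
total: 6 segments, chained into 1 closed loop(s), length Σ = 5.744671

segments=6 loops=1 length=5.745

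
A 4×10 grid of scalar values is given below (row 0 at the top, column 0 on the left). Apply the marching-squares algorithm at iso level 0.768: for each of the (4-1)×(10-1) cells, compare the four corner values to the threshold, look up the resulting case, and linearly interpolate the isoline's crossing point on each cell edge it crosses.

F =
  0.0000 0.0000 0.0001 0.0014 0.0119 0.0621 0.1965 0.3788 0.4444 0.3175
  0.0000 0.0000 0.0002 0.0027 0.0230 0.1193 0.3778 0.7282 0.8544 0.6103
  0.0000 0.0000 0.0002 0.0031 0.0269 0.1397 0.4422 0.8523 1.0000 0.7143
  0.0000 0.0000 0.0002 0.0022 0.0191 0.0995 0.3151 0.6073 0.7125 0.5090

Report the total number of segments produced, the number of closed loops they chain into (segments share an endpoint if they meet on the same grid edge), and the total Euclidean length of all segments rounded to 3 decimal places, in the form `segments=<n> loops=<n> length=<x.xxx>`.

cell (0,7): code 0100 → (0.789,8.000)–(1.000,7.315)
cell (0,8): code 1000 → (1.000,8.354)–(0.789,8.000)
cell (1,6): code 0100 → (1.321,7.000)–(2.000,6.794)
cell (1,7): code 1110 → (1.000,7.315)–(1.321,7.000)
cell (1,8): code 1001 → (2.000,8.812)–(1.000,8.354)
cell (2,6): code 0010 → (2.000,6.794)–(2.344,7.000)
cell (2,7): code 0011 → (2.344,7.000)–(2.807,8.000)
cell (2,8): code 0001 → (2.807,8.000)–(2.000,8.812)
total: 8 segments, chained into 1 closed loop(s), length Σ = 6.035244

segments=8 loops=1 length=6.035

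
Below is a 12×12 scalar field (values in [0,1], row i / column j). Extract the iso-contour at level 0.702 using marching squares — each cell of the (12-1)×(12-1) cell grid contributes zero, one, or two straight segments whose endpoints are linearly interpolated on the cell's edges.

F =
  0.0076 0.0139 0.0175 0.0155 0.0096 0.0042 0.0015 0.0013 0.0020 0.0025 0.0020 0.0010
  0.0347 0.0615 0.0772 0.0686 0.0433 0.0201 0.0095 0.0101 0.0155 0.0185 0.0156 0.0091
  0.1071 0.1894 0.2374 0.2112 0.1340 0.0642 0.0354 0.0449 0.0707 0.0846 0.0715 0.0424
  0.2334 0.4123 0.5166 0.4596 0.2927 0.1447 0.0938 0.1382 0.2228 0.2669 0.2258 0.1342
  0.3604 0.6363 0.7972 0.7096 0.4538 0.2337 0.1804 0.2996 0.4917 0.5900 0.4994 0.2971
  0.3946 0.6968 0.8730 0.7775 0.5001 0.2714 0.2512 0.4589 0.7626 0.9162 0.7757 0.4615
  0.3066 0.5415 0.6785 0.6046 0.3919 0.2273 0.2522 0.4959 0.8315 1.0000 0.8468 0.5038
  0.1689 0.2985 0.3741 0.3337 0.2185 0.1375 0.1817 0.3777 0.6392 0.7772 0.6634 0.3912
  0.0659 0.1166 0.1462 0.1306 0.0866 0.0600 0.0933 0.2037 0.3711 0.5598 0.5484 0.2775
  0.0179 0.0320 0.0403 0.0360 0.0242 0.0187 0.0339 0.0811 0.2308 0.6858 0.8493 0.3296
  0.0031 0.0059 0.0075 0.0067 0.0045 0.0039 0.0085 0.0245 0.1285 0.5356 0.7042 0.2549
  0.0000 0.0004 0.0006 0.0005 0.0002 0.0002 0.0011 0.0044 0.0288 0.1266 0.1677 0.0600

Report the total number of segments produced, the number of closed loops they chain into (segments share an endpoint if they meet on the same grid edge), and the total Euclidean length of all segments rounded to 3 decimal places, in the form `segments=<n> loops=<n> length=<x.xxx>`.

cell (3,1): code 0100 → (3.661,2.000)–(4.000,1.408)
cell (3,2): code 1100 → (3.970,3.000)–(3.661,2.000)
cell (3,3): code 1000 → (4.000,3.030)–(3.970,3.000)
cell (4,1): code 0110 → (4.000,1.408)–(5.000,1.030)
cell (4,3): code 1001 → (5.000,3.272)–(4.000,3.030)
cell (4,7): code 0100 → (4.776,8.000)–(5.000,7.800)
cell (4,8): code 1100 → (4.343,9.000)–(4.776,8.000)
cell (4,9): code 1100 → (4.733,10.000)–(4.343,9.000)
cell (4,10): code 1000 → (5.000,10.235)–(4.733,10.000)
cell (5,1): code 0010 → (5.000,1.030)–(5.879,2.000)
cell (5,2): code 0011 → (5.879,2.000)–(5.437,3.000)
cell (5,3): code 0001 → (5.437,3.000)–(5.000,3.272)
cell (5,7): code 0110 → (5.000,7.800)–(6.000,7.614)
cell (5,10): code 1001 → (6.000,10.422)–(5.000,10.235)
cell (6,7): code 0010 → (6.000,7.614)–(6.673,8.000)
cell (6,8): code 0111 → (6.673,8.000)–(7.000,8.455)
cell (6,9): code 1011 → (7.000,9.661)–(6.790,10.000)
cell (6,10): code 0001 → (6.790,10.000)–(6.000,10.422)
cell (7,8): code 0010 → (7.000,8.455)–(7.346,9.000)
cell (7,9): code 0001 → (7.346,9.000)–(7.000,9.661)
cell (8,9): code 0100 → (8.510,10.000)–(9.000,9.099)
cell (8,10): code 1000 → (9.000,10.283)–(8.510,10.000)
cell (9,9): code 0110 → (9.000,9.099)–(10.000,9.987)
cell (9,10): code 1001 → (10.000,10.005)–(9.000,10.283)
cell (10,9): code 0010 → (10.000,9.987)–(10.004,10.000)
cell (10,10): code 0001 → (10.004,10.000)–(10.000,10.005)
total: 26 segments, chained into 3 closed loop(s), length Σ = 19.648191

segments=26 loops=3 length=19.648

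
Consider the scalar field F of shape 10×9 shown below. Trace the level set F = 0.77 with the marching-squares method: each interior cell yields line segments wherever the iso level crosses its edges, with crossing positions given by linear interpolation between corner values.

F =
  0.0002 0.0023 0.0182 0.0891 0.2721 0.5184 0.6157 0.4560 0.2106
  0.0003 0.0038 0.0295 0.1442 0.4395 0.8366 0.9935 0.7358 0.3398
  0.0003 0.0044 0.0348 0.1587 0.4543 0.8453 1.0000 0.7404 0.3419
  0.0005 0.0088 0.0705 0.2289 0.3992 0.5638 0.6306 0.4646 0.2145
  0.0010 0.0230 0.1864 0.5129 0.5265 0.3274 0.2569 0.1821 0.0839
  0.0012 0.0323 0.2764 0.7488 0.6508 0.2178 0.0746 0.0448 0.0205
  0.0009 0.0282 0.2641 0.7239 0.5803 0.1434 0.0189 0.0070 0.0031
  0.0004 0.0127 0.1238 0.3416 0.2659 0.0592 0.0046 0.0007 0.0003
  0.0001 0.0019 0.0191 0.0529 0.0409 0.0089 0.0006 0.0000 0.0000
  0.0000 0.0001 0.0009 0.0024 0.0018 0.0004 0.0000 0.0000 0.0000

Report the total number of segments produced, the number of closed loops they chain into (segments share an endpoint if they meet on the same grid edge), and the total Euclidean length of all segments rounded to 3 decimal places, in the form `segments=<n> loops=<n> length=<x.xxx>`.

segments=8 loops=1 length=6.863

cell (0,4): code 0100 → (0.791,5.000)–(1.000,4.832)
cell (0,5): code 1100 → (0.408,6.000)–(0.791,5.000)
cell (0,6): code 1000 → (1.000,6.867)–(0.408,6.000)
cell (1,4): code 0110 → (1.000,4.832)–(2.000,4.807)
cell (1,6): code 1001 → (2.000,6.886)–(1.000,6.867)
cell (2,4): code 0010 → (2.000,4.807)–(2.267,5.000)
cell (2,5): code 0011 → (2.267,5.000)–(2.623,6.000)
cell (2,6): code 0001 → (2.623,6.000)–(2.000,6.886)
total: 8 segments, chained into 1 closed loop(s), length Σ = 6.862785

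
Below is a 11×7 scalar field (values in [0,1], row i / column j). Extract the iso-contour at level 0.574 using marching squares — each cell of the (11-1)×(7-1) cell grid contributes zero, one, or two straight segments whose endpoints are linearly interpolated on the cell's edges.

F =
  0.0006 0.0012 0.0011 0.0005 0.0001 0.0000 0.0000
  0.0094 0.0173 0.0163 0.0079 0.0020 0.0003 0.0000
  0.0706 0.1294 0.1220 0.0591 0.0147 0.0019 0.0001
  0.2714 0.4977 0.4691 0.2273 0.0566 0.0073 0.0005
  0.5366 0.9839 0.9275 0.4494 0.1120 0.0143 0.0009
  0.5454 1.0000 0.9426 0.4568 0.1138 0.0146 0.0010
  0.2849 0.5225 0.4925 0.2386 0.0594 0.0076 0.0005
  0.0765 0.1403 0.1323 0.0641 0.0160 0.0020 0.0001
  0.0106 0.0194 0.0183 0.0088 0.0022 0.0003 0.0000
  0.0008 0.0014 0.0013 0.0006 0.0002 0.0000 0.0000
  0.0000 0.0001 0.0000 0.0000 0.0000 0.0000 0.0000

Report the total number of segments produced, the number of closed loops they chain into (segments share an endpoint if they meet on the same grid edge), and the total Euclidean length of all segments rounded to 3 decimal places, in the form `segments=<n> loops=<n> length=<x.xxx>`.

segments=8 loops=1 length=8.729

cell (3,0): code 0100 → (3.157,1.000)–(4.000,0.084)
cell (3,1): code 1100 → (3.229,2.000)–(3.157,1.000)
cell (3,2): code 1000 → (4.000,2.739)–(3.229,2.000)
cell (4,0): code 0110 → (4.000,0.084)–(5.000,0.063)
cell (4,2): code 1001 → (5.000,2.759)–(4.000,2.739)
cell (5,0): code 0010 → (5.000,0.063)–(5.892,1.000)
cell (5,1): code 0011 → (5.892,1.000)–(5.819,2.000)
cell (5,2): code 0001 → (5.819,2.000)–(5.000,2.759)
total: 8 segments, chained into 1 closed loop(s), length Σ = 8.729469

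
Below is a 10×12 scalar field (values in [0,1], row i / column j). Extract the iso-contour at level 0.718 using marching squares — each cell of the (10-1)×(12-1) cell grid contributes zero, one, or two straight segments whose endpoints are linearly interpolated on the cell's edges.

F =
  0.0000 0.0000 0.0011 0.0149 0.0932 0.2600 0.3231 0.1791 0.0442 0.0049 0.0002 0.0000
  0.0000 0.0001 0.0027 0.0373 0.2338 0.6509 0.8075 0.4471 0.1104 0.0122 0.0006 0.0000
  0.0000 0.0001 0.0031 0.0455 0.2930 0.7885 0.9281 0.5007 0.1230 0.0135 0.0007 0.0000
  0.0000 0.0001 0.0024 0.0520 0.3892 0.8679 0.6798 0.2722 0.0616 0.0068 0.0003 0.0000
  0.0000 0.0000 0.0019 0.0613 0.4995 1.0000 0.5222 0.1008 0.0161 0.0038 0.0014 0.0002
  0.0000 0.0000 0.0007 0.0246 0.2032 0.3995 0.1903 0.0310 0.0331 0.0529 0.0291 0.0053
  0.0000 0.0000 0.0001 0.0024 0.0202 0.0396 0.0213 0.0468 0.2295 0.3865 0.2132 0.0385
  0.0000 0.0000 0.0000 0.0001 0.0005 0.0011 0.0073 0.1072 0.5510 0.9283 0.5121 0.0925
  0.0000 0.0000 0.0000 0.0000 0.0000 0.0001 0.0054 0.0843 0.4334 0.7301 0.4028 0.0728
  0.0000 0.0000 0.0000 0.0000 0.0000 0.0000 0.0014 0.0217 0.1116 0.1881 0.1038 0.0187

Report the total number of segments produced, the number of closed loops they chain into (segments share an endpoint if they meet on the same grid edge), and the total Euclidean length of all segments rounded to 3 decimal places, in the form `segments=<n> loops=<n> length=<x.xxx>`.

cell (0,5): code 0100 → (0.815,6.000)–(1.000,5.428)
cell (0,6): code 1000 → (1.000,6.248)–(0.815,6.000)
cell (1,4): code 0100 → (1.488,5.000)–(2.000,4.858)
cell (1,5): code 1110 → (1.000,5.428)–(1.488,5.000)
cell (1,6): code 1001 → (2.000,6.492)–(1.000,6.248)
cell (2,4): code 0110 → (2.000,4.858)–(3.000,4.687)
cell (2,5): code 1011 → (3.000,5.797)–(2.846,6.000)
cell (2,6): code 0001 → (2.846,6.000)–(2.000,6.492)
cell (3,4): code 0110 → (3.000,4.687)–(4.000,4.437)
cell (3,5): code 1001 → (4.000,5.590)–(3.000,5.797)
cell (4,4): code 0010 → (4.000,4.437)–(4.470,5.000)
cell (4,5): code 0001 → (4.470,5.000)–(4.000,5.590)
cell (6,8): code 0100 → (6.612,9.000)–(7.000,8.443)
cell (6,9): code 1000 → (7.000,9.505)–(6.612,9.000)
cell (7,8): code 0110 → (7.000,8.443)–(8.000,8.959)
cell (7,9): code 1001 → (8.000,9.037)–(7.000,9.505)
cell (8,8): code 0010 → (8.000,8.959)–(8.022,9.000)
cell (8,9): code 0001 → (8.022,9.000)–(8.000,9.037)
total: 18 segments, chained into 2 closed loop(s), length Σ = 12.543623

segments=18 loops=2 length=12.544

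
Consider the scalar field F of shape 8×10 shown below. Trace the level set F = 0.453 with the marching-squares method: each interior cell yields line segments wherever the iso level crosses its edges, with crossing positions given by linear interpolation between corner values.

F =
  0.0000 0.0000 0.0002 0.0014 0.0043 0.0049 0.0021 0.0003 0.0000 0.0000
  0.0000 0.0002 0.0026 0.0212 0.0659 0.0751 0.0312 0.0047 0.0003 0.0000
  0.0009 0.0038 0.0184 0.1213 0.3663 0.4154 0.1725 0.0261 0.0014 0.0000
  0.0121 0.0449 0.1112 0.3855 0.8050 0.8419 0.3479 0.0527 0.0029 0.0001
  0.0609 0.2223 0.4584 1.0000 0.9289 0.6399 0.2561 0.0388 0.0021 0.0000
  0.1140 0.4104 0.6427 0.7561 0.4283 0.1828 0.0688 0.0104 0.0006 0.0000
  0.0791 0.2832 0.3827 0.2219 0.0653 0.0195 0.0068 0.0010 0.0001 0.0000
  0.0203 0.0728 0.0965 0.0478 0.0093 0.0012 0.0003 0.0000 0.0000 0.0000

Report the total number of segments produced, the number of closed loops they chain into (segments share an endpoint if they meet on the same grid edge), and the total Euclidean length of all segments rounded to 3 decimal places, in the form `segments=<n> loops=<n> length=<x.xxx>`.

segments=14 loops=1 length=12.300

cell (2,3): code 0100 → (2.198,4.000)–(3.000,3.161)
cell (2,4): code 1100 → (2.088,5.000)–(2.198,4.000)
cell (2,5): code 1000 → (3.000,5.787)–(2.088,5.000)
cell (3,1): code 0100 → (3.984,2.000)–(4.000,1.977)
cell (3,2): code 1100 → (3.110,3.000)–(3.984,2.000)
cell (3,3): code 1110 → (3.000,3.161)–(3.110,3.000)
cell (3,5): code 1001 → (4.000,5.487)–(3.000,5.787)
cell (4,1): code 0110 → (4.000,1.977)–(5.000,1.183)
cell (4,3): code 1011 → (5.000,3.925)–(4.951,4.000)
cell (4,4): code 0011 → (4.951,4.000)–(4.409,5.000)
cell (4,5): code 0001 → (4.409,5.000)–(4.000,5.487)
cell (5,1): code 0010 → (5.000,1.183)–(5.730,2.000)
cell (5,2): code 0011 → (5.730,2.000)–(5.567,3.000)
cell (5,3): code 0001 → (5.567,3.000)–(5.000,3.925)
total: 14 segments, chained into 1 closed loop(s), length Σ = 12.299717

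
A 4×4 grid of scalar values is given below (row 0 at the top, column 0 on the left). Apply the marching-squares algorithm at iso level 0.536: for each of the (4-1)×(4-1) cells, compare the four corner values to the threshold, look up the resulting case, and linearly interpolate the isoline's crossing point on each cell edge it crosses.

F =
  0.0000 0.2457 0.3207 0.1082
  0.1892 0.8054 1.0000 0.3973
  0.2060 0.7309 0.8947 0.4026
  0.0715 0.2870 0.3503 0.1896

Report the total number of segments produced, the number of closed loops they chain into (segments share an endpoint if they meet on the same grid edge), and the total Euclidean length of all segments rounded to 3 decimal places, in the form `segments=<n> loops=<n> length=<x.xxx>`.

cell (0,0): code 0100 → (0.519,1.000)–(1.000,0.563)
cell (0,1): code 1100 → (0.317,2.000)–(0.519,1.000)
cell (0,2): code 1000 → (1.000,2.770)–(0.317,2.000)
cell (1,0): code 0110 → (1.000,0.563)–(2.000,0.629)
cell (1,2): code 1001 → (2.000,2.729)–(1.000,2.770)
cell (2,0): code 0010 → (2.000,0.629)–(2.439,1.000)
cell (2,1): code 0011 → (2.439,1.000)–(2.659,2.000)
cell (2,2): code 0001 → (2.659,2.000)–(2.000,2.729)
total: 8 segments, chained into 1 closed loop(s), length Σ = 7.284072

segments=8 loops=1 length=7.284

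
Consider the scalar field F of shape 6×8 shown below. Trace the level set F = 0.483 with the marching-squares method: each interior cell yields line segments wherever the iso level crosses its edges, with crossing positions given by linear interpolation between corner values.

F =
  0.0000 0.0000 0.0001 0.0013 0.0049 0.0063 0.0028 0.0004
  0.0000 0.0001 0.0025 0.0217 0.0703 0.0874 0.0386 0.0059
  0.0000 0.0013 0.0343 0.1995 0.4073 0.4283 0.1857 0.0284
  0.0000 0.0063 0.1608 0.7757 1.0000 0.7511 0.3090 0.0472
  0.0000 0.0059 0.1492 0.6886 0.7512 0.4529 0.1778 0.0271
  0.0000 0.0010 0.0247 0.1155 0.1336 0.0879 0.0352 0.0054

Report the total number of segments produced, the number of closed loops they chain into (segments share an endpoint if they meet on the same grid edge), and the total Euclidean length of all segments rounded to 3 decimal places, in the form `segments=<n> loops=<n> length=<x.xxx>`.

segments=10 loops=1 length=8.546

cell (2,2): code 0100 → (2.492,3.000)–(3.000,2.524)
cell (2,3): code 1100 → (2.128,4.000)–(2.492,3.000)
cell (2,4): code 1100 → (2.169,5.000)–(2.128,4.000)
cell (2,5): code 1000 → (3.000,5.606)–(2.169,5.000)
cell (3,2): code 0110 → (3.000,2.524)–(4.000,2.619)
cell (3,4): code 1011 → (4.000,4.899)–(3.899,5.000)
cell (3,5): code 0001 → (3.899,5.000)–(3.000,5.606)
cell (4,2): code 0010 → (4.000,2.619)–(4.359,3.000)
cell (4,3): code 0011 → (4.359,3.000)–(4.434,4.000)
cell (4,4): code 0001 → (4.434,4.000)–(4.000,4.899)
total: 10 segments, chained into 1 closed loop(s), length Σ = 8.546131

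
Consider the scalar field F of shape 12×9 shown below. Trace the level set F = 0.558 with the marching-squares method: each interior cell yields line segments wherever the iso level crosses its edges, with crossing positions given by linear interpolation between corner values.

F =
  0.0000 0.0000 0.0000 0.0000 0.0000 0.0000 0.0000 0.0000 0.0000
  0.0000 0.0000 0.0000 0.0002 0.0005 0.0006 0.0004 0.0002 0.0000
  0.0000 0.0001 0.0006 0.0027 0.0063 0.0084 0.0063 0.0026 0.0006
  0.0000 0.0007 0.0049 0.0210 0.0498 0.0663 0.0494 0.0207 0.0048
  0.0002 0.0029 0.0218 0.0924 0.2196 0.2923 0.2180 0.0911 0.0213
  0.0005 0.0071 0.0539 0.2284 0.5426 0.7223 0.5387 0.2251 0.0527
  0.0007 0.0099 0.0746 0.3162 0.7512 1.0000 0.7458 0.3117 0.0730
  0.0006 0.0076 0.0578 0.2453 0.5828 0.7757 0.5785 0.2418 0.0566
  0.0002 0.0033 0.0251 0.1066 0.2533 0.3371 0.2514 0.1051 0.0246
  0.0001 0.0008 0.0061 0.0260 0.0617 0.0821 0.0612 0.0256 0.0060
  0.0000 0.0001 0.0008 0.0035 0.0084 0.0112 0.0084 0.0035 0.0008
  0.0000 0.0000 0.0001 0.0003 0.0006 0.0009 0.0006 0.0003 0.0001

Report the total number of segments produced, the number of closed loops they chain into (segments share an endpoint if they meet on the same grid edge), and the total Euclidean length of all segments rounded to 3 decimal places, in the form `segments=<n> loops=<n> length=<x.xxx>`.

segments=12 loops=1 length=8.750

cell (4,4): code 0100 → (4.618,5.000)–(5.000,4.086)
cell (4,5): code 1000 → (5.000,5.895)–(4.618,5.000)
cell (5,3): code 0100 → (5.074,4.000)–(6.000,3.556)
cell (5,4): code 1110 → (5.000,4.086)–(5.074,4.000)
cell (5,5): code 1101 → (5.093,6.000)–(5.000,5.895)
cell (5,6): code 1000 → (6.000,6.433)–(5.093,6.000)
cell (6,3): code 0110 → (6.000,3.556)–(7.000,3.927)
cell (6,6): code 1001 → (7.000,6.061)–(6.000,6.433)
cell (7,3): code 0010 → (7.000,3.927)–(7.075,4.000)
cell (7,4): code 0011 → (7.075,4.000)–(7.496,5.000)
cell (7,5): code 0011 → (7.496,5.000)–(7.063,6.000)
cell (7,6): code 0001 → (7.063,6.000)–(7.000,6.061)
total: 12 segments, chained into 1 closed loop(s), length Σ = 8.750379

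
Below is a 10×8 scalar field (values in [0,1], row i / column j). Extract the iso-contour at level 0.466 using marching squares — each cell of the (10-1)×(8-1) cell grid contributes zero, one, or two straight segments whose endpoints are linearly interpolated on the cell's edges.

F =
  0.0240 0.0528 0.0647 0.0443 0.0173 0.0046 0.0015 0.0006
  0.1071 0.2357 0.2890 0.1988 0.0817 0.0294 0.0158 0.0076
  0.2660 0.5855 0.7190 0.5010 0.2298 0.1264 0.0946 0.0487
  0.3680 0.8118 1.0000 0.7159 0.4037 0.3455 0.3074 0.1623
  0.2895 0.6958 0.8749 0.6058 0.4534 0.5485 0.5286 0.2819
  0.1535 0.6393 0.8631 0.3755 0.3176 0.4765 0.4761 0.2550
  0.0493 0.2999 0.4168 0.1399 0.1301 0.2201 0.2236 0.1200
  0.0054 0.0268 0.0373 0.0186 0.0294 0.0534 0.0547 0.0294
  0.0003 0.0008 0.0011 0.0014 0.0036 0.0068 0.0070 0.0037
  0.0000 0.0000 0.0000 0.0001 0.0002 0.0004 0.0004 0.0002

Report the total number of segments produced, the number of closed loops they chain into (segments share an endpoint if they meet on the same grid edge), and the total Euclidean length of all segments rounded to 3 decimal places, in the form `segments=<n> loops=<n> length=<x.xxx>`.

cell (1,0): code 0100 → (1.658,1.000)–(2.000,0.626)
cell (1,1): code 1100 → (1.412,2.000)–(1.658,1.000)
cell (1,2): code 1100 → (1.884,3.000)–(1.412,2.000)
cell (1,3): code 1000 → (2.000,3.129)–(1.884,3.000)
cell (2,0): code 0110 → (2.000,0.626)–(3.000,0.221)
cell (2,3): code 1001 → (3.000,3.800)–(2.000,3.129)
cell (3,0): code 0110 → (3.000,0.221)–(4.000,0.434)
cell (3,3): code 1001 → (4.000,3.917)–(3.000,3.800)
cell (3,4): code 0100 → (3.594,5.000)–(4.000,4.132)
cell (3,5): code 1100 → (3.717,6.000)–(3.594,5.000)
cell (3,6): code 1000 → (4.000,6.254)–(3.717,6.000)
cell (4,0): code 0110 → (4.000,0.434)–(5.000,0.643)
cell (4,2): code 1011 → (5.000,2.814)–(4.607,3.000)
cell (4,3): code 0001 → (4.607,3.000)–(4.000,3.917)
cell (4,4): code 0110 → (4.000,4.132)–(5.000,4.934)
cell (4,6): code 1001 → (5.000,6.046)–(4.000,6.254)
cell (5,0): code 0010 → (5.000,0.643)–(5.511,1.000)
cell (5,1): code 0011 → (5.511,1.000)–(5.890,2.000)
cell (5,2): code 0001 → (5.890,2.000)–(5.000,2.814)
cell (5,4): code 0010 → (5.000,4.934)–(5.041,5.000)
cell (5,5): code 0011 → (5.041,5.000)–(5.040,6.000)
cell (5,6): code 0001 → (5.040,6.000)–(5.000,6.046)
total: 22 segments, chained into 2 closed loop(s), length Σ = 18.370553

segments=22 loops=2 length=18.371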